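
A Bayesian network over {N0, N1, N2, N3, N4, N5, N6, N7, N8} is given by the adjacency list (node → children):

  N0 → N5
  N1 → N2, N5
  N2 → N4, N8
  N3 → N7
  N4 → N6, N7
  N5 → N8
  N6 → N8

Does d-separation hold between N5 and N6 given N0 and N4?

Yes — N5 and N6 are d-separated given {N0, N4}.

4 paths connect N5 and N6; each must be blocked for d-separation to hold:
Path 1: N5 → N8 ← N2 → N4 → N6
  N8 is a collider here and neither N8 nor any of its descendants is conditioned on, so the collider stays closed — the path is blocked at N8.
Path 2: N5 → N8 ← N6
  N8 is a collider here and neither N8 nor any of its descendants is conditioned on, so the collider stays closed — the path is blocked at N8.
Path 3: N5 ← N1 → N2 → N8 ← N6
  N8 is a collider here and neither N8 nor any of its descendants is conditioned on, so the collider stays closed — the path is blocked at N8.
Path 4: N5 ← N1 → N2 → N4 → N6
  N4 is a chain here and N4 is conditioned on, so the path is blocked at N4.
Since every path is blocked, d-separation holds.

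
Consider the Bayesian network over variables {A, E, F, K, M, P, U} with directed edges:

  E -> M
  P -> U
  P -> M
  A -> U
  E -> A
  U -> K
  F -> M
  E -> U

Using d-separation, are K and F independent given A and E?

We examine all 3 paths between K and F:
Path 1: K ← U ← A ← E → M ← F
  A is a chain here and A is conditioned on, so the path is blocked at A.
Path 2: K ← U ← P → M ← F
  M is a collider here and neither M nor any of its descendants is conditioned on, so the collider stays closed — the path is blocked at M.
Path 3: K ← U ← E → M ← F
  E is a fork here and E is conditioned on, so the path is blocked at E.
All paths are blocked; K ⊥ F | {A, E} holds.

Yes — K and F are d-separated given {A, E}.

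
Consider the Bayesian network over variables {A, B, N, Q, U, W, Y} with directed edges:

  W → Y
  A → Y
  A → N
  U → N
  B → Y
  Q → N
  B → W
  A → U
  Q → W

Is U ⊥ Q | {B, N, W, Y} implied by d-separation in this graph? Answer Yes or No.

There are 6 undirected paths between U and Q; checking each against the conditioning set {B, N, W, Y}:
Path 1: U ← A → N ← Q
  A is a fork and A is not conditioned on; N is a collider and N is conditioned on, which opens it — no node blocks this path, so it is active.
Path 2: U ← A → Y ← B → W ← Q
  B is a fork here and B is conditioned on, so the path is blocked at B.
Path 3: U ← A → Y ← W ← Q
  W is a chain here and W is conditioned on, so the path is blocked at W.
Path 4: U → N ← Q
  N is a collider and N is conditioned on, which opens it — no node blocks this path, so it is active.
Path 5: U → N ← A → Y ← B → W ← Q
  B is a fork here and B is conditioned on, so the path is blocked at B.
Path 6: U → N ← A → Y ← W ← Q
  W is a chain here and W is conditioned on, so the path is blocked at W.
Because an active path exists, U and Q are not d-separated.

No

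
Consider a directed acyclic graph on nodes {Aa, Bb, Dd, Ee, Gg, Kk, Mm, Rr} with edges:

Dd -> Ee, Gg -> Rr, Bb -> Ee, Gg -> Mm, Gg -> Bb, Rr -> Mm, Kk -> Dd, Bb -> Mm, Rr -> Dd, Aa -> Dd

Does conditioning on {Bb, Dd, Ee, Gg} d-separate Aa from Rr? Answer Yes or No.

We examine all 5 paths between Aa and Rr:
Path 1: Aa → Dd ← Rr
  Dd is a collider and Dd is conditioned on, which opens it — no node blocks this path, so it is active.
Path 2: Aa → Dd → Ee ← Bb → Mm ← Rr
  Dd is a chain here and Dd is conditioned on, so the path is blocked at Dd.
Path 3: Aa → Dd → Ee ← Bb → Mm ← Gg → Rr
  Dd is a chain here and Dd is conditioned on, so the path is blocked at Dd.
Path 4: Aa → Dd → Ee ← Bb ← Gg → Mm ← Rr
  Dd is a chain here and Dd is conditioned on, so the path is blocked at Dd.
Path 5: Aa → Dd → Ee ← Bb ← Gg → Rr
  Dd is a chain here and Dd is conditioned on, so the path is blocked at Dd.
Since the path Aa → Dd ← Rr is active, Aa and Rr are not d-separated given {Bb, Dd, Ee, Gg}.

No — Aa and Rr are not d-separated given {Bb, Dd, Ee, Gg}.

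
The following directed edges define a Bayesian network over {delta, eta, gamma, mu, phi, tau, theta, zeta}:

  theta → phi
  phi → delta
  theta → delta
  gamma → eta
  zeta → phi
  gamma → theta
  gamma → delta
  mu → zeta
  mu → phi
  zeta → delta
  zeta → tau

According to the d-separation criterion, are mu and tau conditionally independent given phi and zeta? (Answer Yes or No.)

There are 5 undirected paths between mu and tau; checking each against the conditioning set {phi, zeta}:
  1. mu → zeta → tau — zeta:chain[blocks] ⇒ blocked
  2. mu → phi ← zeta → tau — phi:collider[open]; zeta:fork[blocks] ⇒ blocked
  3. mu → phi → delta ← zeta → tau — phi:chain[blocks]; delta:collider[blocks]; zeta:fork[blocks] ⇒ blocked
  4. mu → phi ← theta → delta ← zeta → tau — phi:collider[open]; theta:fork[open]; delta:collider[blocks]; zeta:fork[blocks] ⇒ blocked
  5. mu → phi ← theta ← gamma → delta ← zeta → tau — phi:collider[open]; theta:chain[open]; gamma:fork[open]; delta:collider[blocks]; zeta:fork[blocks] ⇒ blocked
All paths are blocked; mu ⊥ tau | {phi, zeta} holds.

Yes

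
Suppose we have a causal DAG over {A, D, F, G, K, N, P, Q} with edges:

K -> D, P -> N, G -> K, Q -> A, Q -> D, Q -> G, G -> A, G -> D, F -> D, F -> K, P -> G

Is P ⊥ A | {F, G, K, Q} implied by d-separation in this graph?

Yes — P and A are d-separated given {F, G, K, Q}.

Enumerating the 5 paths from P to A and testing each for blocking by {F, G, K, Q}:
Path 1: P → G → K → D ← Q → A
  G is a chain here and G is conditioned on, so the path is blocked at G.
Path 2: P → G → K ← F → D ← Q → A
  G is a chain here and G is conditioned on, so the path is blocked at G.
Path 3: P → G → D ← Q → A
  G is a chain here and G is conditioned on, so the path is blocked at G.
Path 4: P → G → A
  G is a chain here and G is conditioned on, so the path is blocked at G.
Path 5: P → G ← Q → A
  Q is a fork here and Q is conditioned on, so the path is blocked at Q.
Since every path is blocked, d-separation holds.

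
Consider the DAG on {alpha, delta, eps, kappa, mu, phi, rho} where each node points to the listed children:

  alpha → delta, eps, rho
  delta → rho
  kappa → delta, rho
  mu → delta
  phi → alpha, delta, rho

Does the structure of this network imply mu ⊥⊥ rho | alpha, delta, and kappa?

No — mu and rho are not d-separated given {alpha, delta, kappa}.

There are 6 undirected paths between mu and rho; checking each against the conditioning set {alpha, delta, kappa}:
Path 1: mu → delta → rho
  delta is a chain here and delta is conditioned on, so the path is blocked at delta.
Path 2: mu → delta ← alpha → rho
  alpha is a fork here and alpha is conditioned on, so the path is blocked at alpha.
Path 3: mu → delta ← alpha ← phi → rho
  alpha is a chain here and alpha is conditioned on, so the path is blocked at alpha.
Path 4: mu → delta ← kappa → rho
  kappa is a fork here and kappa is conditioned on, so the path is blocked at kappa.
Path 5: mu → delta ← phi → rho
  delta is a collider and delta is conditioned on, which opens it; phi is a fork and phi is not conditioned on — no node blocks this path, so it is active.
Path 6: mu → delta ← phi → alpha → rho
  alpha is a chain here and alpha is conditioned on, so the path is blocked at alpha.
Since the path mu → delta ← phi → rho is active, mu and rho are not d-separated given {alpha, delta, kappa}.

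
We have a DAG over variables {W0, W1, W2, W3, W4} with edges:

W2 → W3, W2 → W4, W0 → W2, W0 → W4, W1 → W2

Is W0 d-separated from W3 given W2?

Yes

Enumerating the 2 paths from W0 to W3 and testing each for blocking by {W2}:
  1. W0 → W2 → W3 — W2:chain[blocks] ⇒ blocked
  2. W0 → W4 ← W2 → W3 — W4:collider[blocks]; W2:fork[blocks] ⇒ blocked
All paths are blocked; W0 ⊥ W3 | {W2} holds.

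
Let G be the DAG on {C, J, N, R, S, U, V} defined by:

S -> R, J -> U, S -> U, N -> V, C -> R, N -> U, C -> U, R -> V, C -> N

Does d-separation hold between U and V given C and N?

Enumerating the 6 paths from U to V and testing each for blocking by {C, N}:
Path 1: U ← N → V
  N is a fork here and N is conditioned on, so the path is blocked at N.
Path 2: U ← N ← C → R → V
  N is a chain here and N is conditioned on, so the path is blocked at N.
Path 3: U ← S → R → V
  S is a fork and S is not conditioned on; R is a chain and R is not conditioned on — no node blocks this path, so it is active.
Path 4: U ← S → R ← C → N → V
  R is a collider here and neither R nor any of its descendants is conditioned on, so the collider stays closed — the path is blocked at R.
Path 5: U ← C → N → V
  C is a fork here and C is conditioned on, so the path is blocked at C.
Path 6: U ← C → R → V
  C is a fork here and C is conditioned on, so the path is blocked at C.
Because an active path exists, U and V are not d-separated.

No — U and V are not d-separated given {C, N}.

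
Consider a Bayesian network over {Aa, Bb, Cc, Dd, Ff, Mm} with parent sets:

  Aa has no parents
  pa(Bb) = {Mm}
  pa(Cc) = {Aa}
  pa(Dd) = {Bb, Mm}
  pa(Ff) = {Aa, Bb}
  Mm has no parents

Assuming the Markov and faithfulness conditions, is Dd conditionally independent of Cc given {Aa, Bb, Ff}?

Yes

Enumerating the 2 paths from Dd to Cc and testing each for blocking by {Aa, Bb, Ff}:
  1. Dd ← Bb → Ff ← Aa → Cc — Bb:fork[blocks]; Ff:collider[open]; Aa:fork[blocks] ⇒ blocked
  2. Dd ← Mm → Bb → Ff ← Aa → Cc — Mm:fork[open]; Bb:chain[blocks]; Ff:collider[open]; Aa:fork[blocks] ⇒ blocked
All paths are blocked; Dd ⊥ Cc | {Aa, Bb, Ff} holds.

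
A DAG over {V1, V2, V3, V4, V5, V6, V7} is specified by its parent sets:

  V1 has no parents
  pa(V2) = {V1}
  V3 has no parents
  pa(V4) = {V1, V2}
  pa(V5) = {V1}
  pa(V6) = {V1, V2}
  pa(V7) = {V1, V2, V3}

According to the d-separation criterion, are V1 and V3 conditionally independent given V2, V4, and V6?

Yes

4 paths connect V1 and V3; each must be blocked for d-separation to hold:
Path 1: V1 → V7 ← V3
  V7 is a collider here and neither V7 nor any of its descendants is conditioned on, so the collider stays closed — the path is blocked at V7.
Path 2: V1 → V6 ← V2 → V7 ← V3
  V2 is a fork here and V2 is conditioned on, so the path is blocked at V2.
Path 3: V1 → V4 ← V2 → V7 ← V3
  V2 is a fork here and V2 is conditioned on, so the path is blocked at V2.
Path 4: V1 → V2 → V7 ← V3
  V2 is a chain here and V2 is conditioned on, so the path is blocked at V2.
Every path is blocked, so V1 and V3 are d-separated given {V2, V4, V6}.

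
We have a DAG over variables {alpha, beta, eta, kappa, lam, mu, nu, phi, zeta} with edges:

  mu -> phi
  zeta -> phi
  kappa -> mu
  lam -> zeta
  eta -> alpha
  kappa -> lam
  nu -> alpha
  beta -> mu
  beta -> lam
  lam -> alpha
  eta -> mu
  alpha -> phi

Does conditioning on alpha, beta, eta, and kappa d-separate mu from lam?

Yes — mu and lam are d-separated given {alpha, beta, eta, kappa}.

Enumerating the 6 paths from mu to lam and testing each for blocking by {alpha, beta, eta, kappa}:
Path 1: mu → phi ← zeta ← lam
  phi is a collider here and neither phi nor any of its descendants is conditioned on, so the collider stays closed — the path is blocked at phi.
Path 2: mu → phi ← alpha ← lam
  phi is a collider here and neither phi nor any of its descendants is conditioned on, so the collider stays closed — the path is blocked at phi.
Path 3: mu ← kappa → lam
  kappa is a fork here and kappa is conditioned on, so the path is blocked at kappa.
Path 4: mu ← beta → lam
  beta is a fork here and beta is conditioned on, so the path is blocked at beta.
Path 5: mu ← eta → alpha → phi ← zeta ← lam
  eta is a fork here and eta is conditioned on, so the path is blocked at eta.
Path 6: mu ← eta → alpha ← lam
  eta is a fork here and eta is conditioned on, so the path is blocked at eta.
All paths are blocked; mu ⊥ lam | {alpha, beta, eta, kappa} holds.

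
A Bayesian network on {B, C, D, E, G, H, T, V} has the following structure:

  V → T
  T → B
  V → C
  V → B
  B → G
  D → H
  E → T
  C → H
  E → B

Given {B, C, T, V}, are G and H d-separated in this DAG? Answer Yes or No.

Yes — G and H are d-separated given {B, C, T, V}.

There are 3 undirected paths between G and H; checking each against the conditioning set {B, C, T, V}:
  1. G ← B ← T ← V → C → H — B:chain[blocks]; T:chain[blocks]; V:fork[blocks]; C:chain[blocks] ⇒ blocked
  2. G ← B ← V → C → H — B:chain[blocks]; V:fork[blocks]; C:chain[blocks] ⇒ blocked
  3. G ← B ← E → T ← V → C → H — B:chain[blocks]; E:fork[open]; T:collider[open]; V:fork[blocks]; C:chain[blocks] ⇒ blocked
Since every path is blocked, d-separation holds.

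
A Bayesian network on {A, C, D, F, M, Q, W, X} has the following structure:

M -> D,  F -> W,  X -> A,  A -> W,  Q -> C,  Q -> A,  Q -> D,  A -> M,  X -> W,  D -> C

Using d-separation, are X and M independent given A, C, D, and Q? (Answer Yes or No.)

Yes — X and M are d-separated given {A, C, D, Q}.

There are 6 undirected paths between X and M; checking each against the conditioning set {A, C, D, Q}:
Path 1: X → A ← Q → D ← M
  Q is a fork here and Q is conditioned on, so the path is blocked at Q.
Path 2: X → A ← Q → C ← D ← M
  Q is a fork here and Q is conditioned on, so the path is blocked at Q.
Path 3: X → A → M
  A is a chain here and A is conditioned on, so the path is blocked at A.
Path 4: X → W ← A ← Q → D ← M
  W is a collider here and neither W nor any of its descendants is conditioned on, so the collider stays closed — the path is blocked at W.
Path 5: X → W ← A ← Q → C ← D ← M
  W is a collider here and neither W nor any of its descendants is conditioned on, so the collider stays closed — the path is blocked at W.
Path 6: X → W ← A → M
  W is a collider here and neither W nor any of its descendants is conditioned on, so the collider stays closed — the path is blocked at W.
All paths are blocked; X ⊥ M | {A, C, D, Q} holds.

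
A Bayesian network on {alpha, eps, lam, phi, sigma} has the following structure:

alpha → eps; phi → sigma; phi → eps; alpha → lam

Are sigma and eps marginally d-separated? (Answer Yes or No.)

No

The only undirected path from sigma to eps is:
Path 1: sigma ← phi → eps
  phi is a fork and phi is not conditioned on — no node blocks this path, so it is active.
Because an active path exists, sigma and eps are not d-separated.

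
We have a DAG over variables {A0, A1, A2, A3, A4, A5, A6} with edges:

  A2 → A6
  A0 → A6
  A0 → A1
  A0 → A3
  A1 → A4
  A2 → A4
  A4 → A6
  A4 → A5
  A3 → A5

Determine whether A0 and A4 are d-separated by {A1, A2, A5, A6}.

No — A0 and A4 are not d-separated given {A1, A2, A5, A6}.

We examine all 4 paths between A0 and A4:
Path 1: A0 → A1 → A4
  A1 is a chain here and A1 is conditioned on, so the path is blocked at A1.
Path 2: A0 → A6 ← A4
  A6 is a collider and A6 is conditioned on, which opens it — no node blocks this path, so it is active.
Path 3: A0 → A6 ← A2 → A4
  A2 is a fork here and A2 is conditioned on, so the path is blocked at A2.
Path 4: A0 → A3 → A5 ← A4
  A3 is a chain and A3 is not conditioned on; A5 is a collider and A5 is conditioned on, which opens it — no node blocks this path, so it is active.
At least one path is unblocked, so d-separation fails.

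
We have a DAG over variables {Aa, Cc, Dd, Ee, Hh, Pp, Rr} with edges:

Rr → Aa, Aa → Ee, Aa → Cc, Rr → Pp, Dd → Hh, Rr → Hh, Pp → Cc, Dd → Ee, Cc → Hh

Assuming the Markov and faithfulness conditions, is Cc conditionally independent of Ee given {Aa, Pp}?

There are 6 undirected paths between Cc and Ee; checking each against the conditioning set {Aa, Pp}:
Path 1: Cc ← Aa → Ee
  Aa is a fork here and Aa is conditioned on, so the path is blocked at Aa.
Path 2: Cc ← Aa ← Rr → Hh ← Dd → Ee
  Aa is a chain here and Aa is conditioned on, so the path is blocked at Aa.
Path 3: Cc → Hh ← Rr → Aa → Ee
  Hh is a collider here and neither Hh nor any of its descendants is conditioned on, so the collider stays closed — the path is blocked at Hh.
Path 4: Cc → Hh ← Dd → Ee
  Hh is a collider here and neither Hh nor any of its descendants is conditioned on, so the collider stays closed — the path is blocked at Hh.
Path 5: Cc ← Pp ← Rr → Aa → Ee
  Pp is a chain here and Pp is conditioned on, so the path is blocked at Pp.
Path 6: Cc ← Pp ← Rr → Hh ← Dd → Ee
  Pp is a chain here and Pp is conditioned on, so the path is blocked at Pp.
Every path is blocked, so Cc and Ee are d-separated given {Aa, Pp}.

Yes — Cc and Ee are d-separated given {Aa, Pp}.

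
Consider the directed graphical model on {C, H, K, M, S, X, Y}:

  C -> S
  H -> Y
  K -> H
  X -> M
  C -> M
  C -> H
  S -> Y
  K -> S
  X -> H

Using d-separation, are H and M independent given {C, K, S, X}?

We examine all 4 paths between H and M:
Path 1: H ← X → M
  X is a fork here and X is conditioned on, so the path is blocked at X.
Path 2: H → Y ← S ← C → M
  Y is a collider here and neither Y nor any of its descendants is conditioned on, so the collider stays closed — the path is blocked at Y.
Path 3: H ← K → S ← C → M
  K is a fork here and K is conditioned on, so the path is blocked at K.
Path 4: H ← C → M
  C is a fork here and C is conditioned on, so the path is blocked at C.
Since every path is blocked, d-separation holds.

Yes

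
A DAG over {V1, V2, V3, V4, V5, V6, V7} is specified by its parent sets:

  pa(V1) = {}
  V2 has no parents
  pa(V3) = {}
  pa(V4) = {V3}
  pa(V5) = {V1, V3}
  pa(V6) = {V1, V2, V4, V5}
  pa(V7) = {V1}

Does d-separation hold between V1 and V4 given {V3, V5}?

There are 4 undirected paths between V1 and V4; checking each against the conditioning set {V3, V5}:
Path 1: V1 → V5 ← V3 → V4
  V3 is a fork here and V3 is conditioned on, so the path is blocked at V3.
Path 2: V1 → V5 → V6 ← V4
  V5 is a chain here and V5 is conditioned on, so the path is blocked at V5.
Path 3: V1 → V6 ← V4
  V6 is a collider here and neither V6 nor any of its descendants is conditioned on, so the collider stays closed — the path is blocked at V6.
Path 4: V1 → V6 ← V5 ← V3 → V4
  V6 is a collider here and neither V6 nor any of its descendants is conditioned on, so the collider stays closed — the path is blocked at V6.
Since every path is blocked, d-separation holds.

Yes — V1 and V4 are d-separated given {V3, V5}.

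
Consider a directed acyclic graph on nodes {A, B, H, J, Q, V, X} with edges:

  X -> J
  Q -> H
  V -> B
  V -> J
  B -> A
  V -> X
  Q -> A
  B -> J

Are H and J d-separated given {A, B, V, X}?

Enumerating the 3 paths from H to J and testing each for blocking by {A, B, V, X}:
Path 1: H ← Q → A ← B → J
  B is a fork here and B is conditioned on, so the path is blocked at B.
Path 2: H ← Q → A ← B ← V → J
  B is a chain here and B is conditioned on, so the path is blocked at B.
Path 3: H ← Q → A ← B ← V → X → J
  B is a chain here and B is conditioned on, so the path is blocked at B.
Since every path is blocked, d-separation holds.

Yes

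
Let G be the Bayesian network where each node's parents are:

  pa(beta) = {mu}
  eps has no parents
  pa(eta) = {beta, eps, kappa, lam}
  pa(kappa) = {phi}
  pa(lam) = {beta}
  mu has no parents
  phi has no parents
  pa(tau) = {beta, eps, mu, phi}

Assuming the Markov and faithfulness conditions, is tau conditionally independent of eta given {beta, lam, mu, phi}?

No — tau and eta are not d-separated given {beta, lam, mu, phi}.

There are 6 undirected paths between tau and eta; checking each against the conditioning set {beta, lam, mu, phi}:
Path 1: tau ← eps → eta
  eps is a fork and eps is not conditioned on — no node blocks this path, so it is active.
Path 2: tau ← mu → beta → eta
  mu is a fork here and mu is conditioned on, so the path is blocked at mu.
Path 3: tau ← mu → beta → lam → eta
  mu is a fork here and mu is conditioned on, so the path is blocked at mu.
Path 4: tau ← beta → eta
  beta is a fork here and beta is conditioned on, so the path is blocked at beta.
Path 5: tau ← beta → lam → eta
  beta is a fork here and beta is conditioned on, so the path is blocked at beta.
Path 6: tau ← phi → kappa → eta
  phi is a fork here and phi is conditioned on, so the path is blocked at phi.
Since the path tau ← eps → eta is active, tau and eta are not d-separated given {beta, lam, mu, phi}.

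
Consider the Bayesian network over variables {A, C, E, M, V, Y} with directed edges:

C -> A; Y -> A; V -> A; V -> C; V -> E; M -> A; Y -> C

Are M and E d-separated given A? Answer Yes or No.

There are 3 undirected paths between M and E; checking each against the conditioning set {A}:
  1. M → A ← V → E — A:collider[open]; V:fork[open] ⇒ active
  2. M → A ← C ← V → E — A:collider[open]; C:chain[open]; V:fork[open] ⇒ active
  3. M → A ← Y → C ← V → E — A:collider[open]; Y:fork[open]; C:collider[open]; V:fork[open] ⇒ active
Since the path M → A ← V → E is active, M and E are not d-separated given {A}.

No — M and E are not d-separated given {A}.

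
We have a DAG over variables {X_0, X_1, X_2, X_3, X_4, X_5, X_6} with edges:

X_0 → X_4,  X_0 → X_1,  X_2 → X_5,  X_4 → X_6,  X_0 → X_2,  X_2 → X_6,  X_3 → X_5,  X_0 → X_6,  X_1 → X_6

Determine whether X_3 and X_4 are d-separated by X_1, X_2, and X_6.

There are 6 undirected paths between X_3 and X_4; checking each against the conditioning set {X_1, X_2, X_6}:
  1. X_3 → X_5 ← X_2 ← X_0 → X_4 — X_5:collider[blocks]; X_2:chain[blocks]; X_0:fork[open] ⇒ blocked
  2. X_3 → X_5 ← X_2 ← X_0 → X_6 ← X_4 — X_5:collider[blocks]; X_2:chain[blocks]; X_0:fork[open]; X_6:collider[open] ⇒ blocked
  3. X_3 → X_5 ← X_2 ← X_0 → X_1 → X_6 ← X_4 — X_5:collider[blocks]; X_2:chain[blocks]; X_0:fork[open]; X_1:chain[blocks]; X_6:collider[open] ⇒ blocked
  4. X_3 → X_5 ← X_2 → X_6 ← X_4 — X_5:collider[blocks]; X_2:fork[blocks]; X_6:collider[open] ⇒ blocked
  5. X_3 → X_5 ← X_2 → X_6 ← X_0 → X_4 — X_5:collider[blocks]; X_2:fork[blocks]; X_6:collider[open]; X_0:fork[open] ⇒ blocked
  6. X_3 → X_5 ← X_2 → X_6 ← X_1 ← X_0 → X_4 — X_5:collider[blocks]; X_2:fork[blocks]; X_6:collider[open]; X_1:chain[blocks]; X_0:fork[open] ⇒ blocked
Every path is blocked, so X_3 and X_4 are d-separated given {X_1, X_2, X_6}.

Yes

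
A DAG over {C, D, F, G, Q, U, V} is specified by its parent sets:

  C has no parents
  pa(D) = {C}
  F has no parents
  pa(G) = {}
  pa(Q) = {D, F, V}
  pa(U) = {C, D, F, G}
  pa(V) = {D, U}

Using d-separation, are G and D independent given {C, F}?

6 paths connect G and D; each must be blocked for d-separation to hold:
Path 1: G → U → V → Q ← D
  Q is a collider here and neither Q nor any of its descendants is conditioned on, so the collider stays closed — the path is blocked at Q.
Path 2: G → U → V ← D
  V is a collider here and neither V nor any of its descendants is conditioned on, so the collider stays closed — the path is blocked at V.
Path 3: G → U ← C → D
  U is a collider here and neither U nor any of its descendants is conditioned on, so the collider stays closed — the path is blocked at U.
Path 4: G → U ← F → Q ← V ← D
  U is a collider here and neither U nor any of its descendants is conditioned on, so the collider stays closed — the path is blocked at U.
Path 5: G → U ← F → Q ← D
  U is a collider here and neither U nor any of its descendants is conditioned on, so the collider stays closed — the path is blocked at U.
Path 6: G → U ← D
  U is a collider here and neither U nor any of its descendants is conditioned on, so the collider stays closed — the path is blocked at U.
Every path is blocked, so G and D are d-separated given {C, F}.

Yes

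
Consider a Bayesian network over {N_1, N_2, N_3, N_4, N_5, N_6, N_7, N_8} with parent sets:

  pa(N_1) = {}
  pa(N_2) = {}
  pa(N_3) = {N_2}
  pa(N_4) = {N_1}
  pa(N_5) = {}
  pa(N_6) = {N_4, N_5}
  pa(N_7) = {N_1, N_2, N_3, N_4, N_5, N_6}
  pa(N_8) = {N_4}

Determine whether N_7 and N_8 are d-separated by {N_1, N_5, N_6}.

No

4 paths connect N_7 and N_8; each must be blocked for d-separation to hold:
Path 1: N_7 ← N_4 → N_8
  N_4 is a fork and N_4 is not conditioned on — no node blocks this path, so it is active.
Path 2: N_7 ← N_5 → N_6 ← N_4 → N_8
  N_5 is a fork here and N_5 is conditioned on, so the path is blocked at N_5.
Path 3: N_7 ← N_6 ← N_4 → N_8
  N_6 is a chain here and N_6 is conditioned on, so the path is blocked at N_6.
Path 4: N_7 ← N_1 → N_4 → N_8
  N_1 is a fork here and N_1 is conditioned on, so the path is blocked at N_1.
Because an active path exists, N_7 and N_8 are not d-separated.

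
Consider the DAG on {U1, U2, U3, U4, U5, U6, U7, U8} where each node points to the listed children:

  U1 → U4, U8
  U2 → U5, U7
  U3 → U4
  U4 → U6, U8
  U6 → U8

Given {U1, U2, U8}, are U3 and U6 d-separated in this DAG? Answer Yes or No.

No

Enumerating the 3 paths from U3 to U6 and testing each for blocking by {U1, U2, U8}:
  1. U3 → U4 → U8 ← U6 — U4:chain[open]; U8:collider[open] ⇒ active
  2. U3 → U4 ← U1 → U8 ← U6 — U4:collider[open]; U1:fork[blocks]; U8:collider[open] ⇒ blocked
  3. U3 → U4 → U6 — U4:chain[open] ⇒ active
Since the path U3 → U4 → U8 ← U6 is active, U3 and U6 are not d-separated given {U1, U2, U8}.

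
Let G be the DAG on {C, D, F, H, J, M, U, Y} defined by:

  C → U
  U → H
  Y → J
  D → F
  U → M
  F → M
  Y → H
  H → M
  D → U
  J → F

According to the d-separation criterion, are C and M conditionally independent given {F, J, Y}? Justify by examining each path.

No — C and M are not d-separated given {F, J, Y}.

5 paths connect C and M; each must be blocked for d-separation to hold:
Path 1: C → U → H ← Y → J → F → M
  H is a collider here and neither H nor any of its descendants is conditioned on, so the collider stays closed — the path is blocked at H.
Path 2: C → U → H → M
  U is a chain and U is not conditioned on; H is a chain and H is not conditioned on — no node blocks this path, so it is active.
Path 3: C → U ← D → F ← J ← Y → H → M
  U is a collider here and neither U nor any of its descendants is conditioned on, so the collider stays closed — the path is blocked at U.
Path 4: C → U ← D → F → M
  U is a collider here and neither U nor any of its descendants is conditioned on, so the collider stays closed — the path is blocked at U.
Path 5: C → U → M
  U is a chain and U is not conditioned on — no node blocks this path, so it is active.
Because an active path exists, C and M are not d-separated.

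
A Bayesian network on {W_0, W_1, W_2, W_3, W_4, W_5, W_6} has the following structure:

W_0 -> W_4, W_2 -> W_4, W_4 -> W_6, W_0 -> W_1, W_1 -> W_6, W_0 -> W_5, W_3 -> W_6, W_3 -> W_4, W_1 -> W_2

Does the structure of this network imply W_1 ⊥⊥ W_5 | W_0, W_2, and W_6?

Yes

We examine all 4 paths between W_1 and W_5:
Path 1: W_1 → W_2 → W_4 ← W_0 → W_5
  W_2 is a chain here and W_2 is conditioned on, so the path is blocked at W_2.
Path 2: W_1 → W_6 ← W_3 → W_4 ← W_0 → W_5
  W_0 is a fork here and W_0 is conditioned on, so the path is blocked at W_0.
Path 3: W_1 → W_6 ← W_4 ← W_0 → W_5
  W_0 is a fork here and W_0 is conditioned on, so the path is blocked at W_0.
Path 4: W_1 ← W_0 → W_5
  W_0 is a fork here and W_0 is conditioned on, so the path is blocked at W_0.
Since every path is blocked, d-separation holds.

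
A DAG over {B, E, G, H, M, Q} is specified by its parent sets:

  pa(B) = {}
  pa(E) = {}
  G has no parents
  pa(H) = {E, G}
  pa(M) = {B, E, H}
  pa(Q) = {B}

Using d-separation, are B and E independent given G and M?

No

There are 2 undirected paths between B and E; checking each against the conditioning set {G, M}:
Path 1: B → M ← E
  M is a collider and M is conditioned on, which opens it — no node blocks this path, so it is active.
Path 2: B → M ← H ← E
  M is a collider and M is conditioned on, which opens it; H is a chain and H is not conditioned on — no node blocks this path, so it is active.
Since the path B → M ← E is active, B and E are not d-separated given {G, M}.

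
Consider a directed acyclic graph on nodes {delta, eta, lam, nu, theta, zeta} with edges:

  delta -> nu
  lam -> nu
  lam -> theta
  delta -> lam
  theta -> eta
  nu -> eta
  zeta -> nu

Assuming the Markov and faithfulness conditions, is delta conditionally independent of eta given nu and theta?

Yes

There are 4 undirected paths between delta and eta; checking each against the conditioning set {nu, theta}:
Path 1: delta → nu → eta
  nu is a chain here and nu is conditioned on, so the path is blocked at nu.
Path 2: delta → nu ← lam → theta → eta
  theta is a chain here and theta is conditioned on, so the path is blocked at theta.
Path 3: delta → lam → nu → eta
  nu is a chain here and nu is conditioned on, so the path is blocked at nu.
Path 4: delta → lam → theta → eta
  theta is a chain here and theta is conditioned on, so the path is blocked at theta.
Every path is blocked, so delta and eta are d-separated given {nu, theta}.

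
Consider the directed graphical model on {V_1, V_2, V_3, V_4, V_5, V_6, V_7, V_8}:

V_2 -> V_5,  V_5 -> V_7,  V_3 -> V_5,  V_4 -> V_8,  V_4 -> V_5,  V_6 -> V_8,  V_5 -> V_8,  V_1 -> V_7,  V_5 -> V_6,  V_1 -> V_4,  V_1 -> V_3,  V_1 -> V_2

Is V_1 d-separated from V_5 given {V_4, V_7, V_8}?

Enumerating the 6 paths from V_1 to V_5 and testing each for blocking by {V_4, V_7, V_8}:
Path 1: V_1 → V_3 → V_5
  V_3 is a chain and V_3 is not conditioned on — no node blocks this path, so it is active.
Path 2: V_1 → V_7 ← V_5
  V_7 is a collider and V_7 is conditioned on, which opens it — no node blocks this path, so it is active.
Path 3: V_1 → V_2 → V_5
  V_2 is a chain and V_2 is not conditioned on — no node blocks this path, so it is active.
Path 4: V_1 → V_4 → V_8 ← V_6 ← V_5
  V_4 is a chain here and V_4 is conditioned on, so the path is blocked at V_4.
Path 5: V_1 → V_4 → V_8 ← V_5
  V_4 is a chain here and V_4 is conditioned on, so the path is blocked at V_4.
Path 6: V_1 → V_4 → V_5
  V_4 is a chain here and V_4 is conditioned on, so the path is blocked at V_4.
Because an active path exists, V_1 and V_5 are not d-separated.

No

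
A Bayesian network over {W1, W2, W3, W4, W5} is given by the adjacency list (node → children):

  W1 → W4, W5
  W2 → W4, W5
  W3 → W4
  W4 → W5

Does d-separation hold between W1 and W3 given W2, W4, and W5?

We examine all 3 paths between W1 and W3:
Path 1: W1 → W5 ← W2 → W4 ← W3
  W2 is a fork here and W2 is conditioned on, so the path is blocked at W2.
Path 2: W1 → W5 ← W4 ← W3
  W4 is a chain here and W4 is conditioned on, so the path is blocked at W4.
Path 3: W1 → W4 ← W3
  W4 is a collider and W4 is conditioned on, which opens it — no node blocks this path, so it is active.
Because an active path exists, W1 and W3 are not d-separated.

No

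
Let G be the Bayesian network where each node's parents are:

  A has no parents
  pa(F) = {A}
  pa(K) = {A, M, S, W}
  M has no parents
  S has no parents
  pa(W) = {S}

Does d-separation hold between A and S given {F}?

Yes

2 paths connect A and S; each must be blocked for d-separation to hold:
Path 1: A → K ← S
  K is a collider here and neither K nor any of its descendants is conditioned on, so the collider stays closed — the path is blocked at K.
Path 2: A → K ← W ← S
  K is a collider here and neither K nor any of its descendants is conditioned on, so the collider stays closed — the path is blocked at K.
All paths are blocked; A ⊥ S | {F} holds.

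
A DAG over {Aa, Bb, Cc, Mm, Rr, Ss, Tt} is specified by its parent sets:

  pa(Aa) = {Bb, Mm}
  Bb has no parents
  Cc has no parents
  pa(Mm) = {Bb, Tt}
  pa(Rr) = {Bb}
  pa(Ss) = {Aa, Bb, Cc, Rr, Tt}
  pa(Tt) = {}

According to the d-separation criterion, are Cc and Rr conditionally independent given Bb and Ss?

Enumerating the 6 paths from Cc to Rr and testing each for blocking by {Bb, Ss}:
Path 1: Cc → Ss ← Rr
  Ss is a collider and Ss is conditioned on, which opens it — no node blocks this path, so it is active.
Path 2: Cc → Ss ← Aa ← Mm ← Bb → Rr
  Bb is a fork here and Bb is conditioned on, so the path is blocked at Bb.
Path 3: Cc → Ss ← Aa ← Bb → Rr
  Bb is a fork here and Bb is conditioned on, so the path is blocked at Bb.
Path 4: Cc → Ss ← Tt → Mm → Aa ← Bb → Rr
  Bb is a fork here and Bb is conditioned on, so the path is blocked at Bb.
Path 5: Cc → Ss ← Tt → Mm ← Bb → Rr
  Bb is a fork here and Bb is conditioned on, so the path is blocked at Bb.
Path 6: Cc → Ss ← Bb → Rr
  Bb is a fork here and Bb is conditioned on, so the path is blocked at Bb.
Since the path Cc → Ss ← Rr is active, Cc and Rr are not d-separated given {Bb, Ss}.

No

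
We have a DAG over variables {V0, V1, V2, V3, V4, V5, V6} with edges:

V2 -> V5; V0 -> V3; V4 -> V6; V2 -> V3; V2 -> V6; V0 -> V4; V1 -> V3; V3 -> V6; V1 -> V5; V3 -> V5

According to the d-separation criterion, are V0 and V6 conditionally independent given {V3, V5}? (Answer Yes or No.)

No — V0 and V6 are not d-separated given {V3, V5}.

We examine all 5 paths between V0 and V6:
Path 1: V0 → V4 → V6
  V4 is a chain and V4 is not conditioned on — no node blocks this path, so it is active.
Path 2: V0 → V3 → V6
  V3 is a chain here and V3 is conditioned on, so the path is blocked at V3.
Path 3: V0 → V3 ← V1 → V5 ← V2 → V6
  V3 is a collider and V3 is conditioned on, which opens it; V1 is a fork and V1 is not conditioned on; V5 is a collider and V5 is conditioned on, which opens it; V2 is a fork and V2 is not conditioned on — no node blocks this path, so it is active.
Path 4: V0 → V3 → V5 ← V2 → V6
  V3 is a chain here and V3 is conditioned on, so the path is blocked at V3.
Path 5: V0 → V3 ← V2 → V6
  V3 is a collider and V3 is conditioned on, which opens it; V2 is a fork and V2 is not conditioned on — no node blocks this path, so it is active.
Since the path V0 → V4 → V6 is active, V0 and V6 are not d-separated given {V3, V5}.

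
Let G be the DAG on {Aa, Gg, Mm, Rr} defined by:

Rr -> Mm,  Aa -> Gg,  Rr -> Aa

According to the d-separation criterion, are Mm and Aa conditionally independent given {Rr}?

Yes — Mm and Aa are d-separated given {Rr}.

The only undirected path from Mm to Aa is:
  1. Mm ← Rr → Aa — Rr:fork[blocks] ⇒ blocked
Every path is blocked, so Mm and Aa are d-separated given {Rr}.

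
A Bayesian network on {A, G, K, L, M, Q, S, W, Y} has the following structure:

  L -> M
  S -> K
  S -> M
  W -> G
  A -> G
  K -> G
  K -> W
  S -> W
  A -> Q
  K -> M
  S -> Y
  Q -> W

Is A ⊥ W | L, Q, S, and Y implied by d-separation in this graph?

Enumerating the 5 paths from A to W and testing each for blocking by {L, Q, S, Y}:
Path 1: A → G ← W
  G is a collider here and neither G nor any of its descendants is conditioned on, so the collider stays closed — the path is blocked at G.
Path 2: A → G ← K ← S → W
  G is a collider here and neither G nor any of its descendants is conditioned on, so the collider stays closed — the path is blocked at G.
Path 3: A → G ← K → W
  G is a collider here and neither G nor any of its descendants is conditioned on, so the collider stays closed — the path is blocked at G.
Path 4: A → G ← K → M ← S → W
  G is a collider here and neither G nor any of its descendants is conditioned on, so the collider stays closed — the path is blocked at G.
Path 5: A → Q → W
  Q is a chain here and Q is conditioned on, so the path is blocked at Q.
Since every path is blocked, d-separation holds.

Yes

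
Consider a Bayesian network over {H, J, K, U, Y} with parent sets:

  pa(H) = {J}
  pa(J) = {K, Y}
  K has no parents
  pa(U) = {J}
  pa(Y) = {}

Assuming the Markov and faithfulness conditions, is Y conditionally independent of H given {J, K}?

Yes

The only undirected path from Y to H is:
Path 1: Y → J → H
  J is a chain here and J is conditioned on, so the path is blocked at J.
Every path is blocked, so Y and H are d-separated given {J, K}.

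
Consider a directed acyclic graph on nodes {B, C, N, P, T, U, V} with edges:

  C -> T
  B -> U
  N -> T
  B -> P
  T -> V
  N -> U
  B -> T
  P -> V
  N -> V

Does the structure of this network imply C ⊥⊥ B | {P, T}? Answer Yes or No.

No — C and B are not d-separated given {P, T}.

Enumerating the 5 paths from C to B and testing each for blocking by {P, T}:
  1. C → T ← B — T:collider[open] ⇒ active
  2. C → T ← N → U ← B — T:collider[open]; N:fork[open]; U:collider[blocks] ⇒ blocked
  3. C → T ← N → V ← P ← B — T:collider[open]; N:fork[open]; V:collider[blocks]; P:chain[blocks] ⇒ blocked
  4. C → T → V ← P ← B — T:chain[blocks]; V:collider[blocks]; P:chain[blocks] ⇒ blocked
  5. C → T → V ← N → U ← B — T:chain[blocks]; V:collider[blocks]; N:fork[open]; U:collider[blocks] ⇒ blocked
At least one path is unblocked, so d-separation fails.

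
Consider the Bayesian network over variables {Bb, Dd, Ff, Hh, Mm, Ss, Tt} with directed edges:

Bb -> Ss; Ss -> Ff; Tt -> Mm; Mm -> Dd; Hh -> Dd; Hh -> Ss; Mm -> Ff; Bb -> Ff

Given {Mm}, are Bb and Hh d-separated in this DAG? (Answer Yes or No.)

4 paths connect Bb and Hh; each must be blocked for d-separation to hold:
  1. Bb → Ff ← Mm → Dd ← Hh — Ff:collider[blocks]; Mm:fork[blocks]; Dd:collider[blocks] ⇒ blocked
  2. Bb → Ff ← Ss ← Hh — Ff:collider[blocks]; Ss:chain[open] ⇒ blocked
  3. Bb → Ss ← Hh — Ss:collider[blocks] ⇒ blocked
  4. Bb → Ss → Ff ← Mm → Dd ← Hh — Ss:chain[open]; Ff:collider[blocks]; Mm:fork[blocks]; Dd:collider[blocks] ⇒ blocked
Since every path is blocked, d-separation holds.

Yes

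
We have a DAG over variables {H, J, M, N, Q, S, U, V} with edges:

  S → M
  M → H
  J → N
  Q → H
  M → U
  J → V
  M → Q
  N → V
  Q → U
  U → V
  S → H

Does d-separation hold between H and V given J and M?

No

6 paths connect H and V; each must be blocked for d-separation to hold:
  1. H ← M → Q → U → V — M:fork[blocks]; Q:chain[open]; U:chain[open] ⇒ blocked
  2. H ← M → U → V — M:fork[blocks]; U:chain[open] ⇒ blocked
  3. H ← S → M → Q → U → V — S:fork[open]; M:chain[blocks]; Q:chain[open]; U:chain[open] ⇒ blocked
  4. H ← S → M → U → V — S:fork[open]; M:chain[blocks]; U:chain[open] ⇒ blocked
  5. H ← Q ← M → U → V — Q:chain[open]; M:fork[blocks]; U:chain[open] ⇒ blocked
  6. H ← Q → U → V — Q:fork[open]; U:chain[open] ⇒ active
Because an active path exists, H and V are not d-separated.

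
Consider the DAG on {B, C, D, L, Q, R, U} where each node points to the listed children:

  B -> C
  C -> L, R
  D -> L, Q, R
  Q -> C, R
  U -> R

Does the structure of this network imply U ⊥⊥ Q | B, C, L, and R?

Enumerating the 5 paths from U to Q and testing each for blocking by {B, C, L, R}:
  1. U → R ← D → L ← C ← Q — R:collider[open]; D:fork[open]; L:collider[open]; C:chain[blocks] ⇒ blocked
  2. U → R ← D → Q — R:collider[open]; D:fork[open] ⇒ active
  3. U → R ← Q — R:collider[open] ⇒ active
  4. U → R ← C → L ← D → Q — R:collider[open]; C:fork[blocks]; L:collider[open]; D:fork[open] ⇒ blocked
  5. U → R ← C ← Q — R:collider[open]; C:chain[blocks] ⇒ blocked
At least one path is unblocked, so d-separation fails.

No — U and Q are not d-separated given {B, C, L, R}.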